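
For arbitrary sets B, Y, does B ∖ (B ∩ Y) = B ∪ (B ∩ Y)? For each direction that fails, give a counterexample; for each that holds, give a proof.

(⊆) holds; (⊇) fails.

Forward inclusion. Let x ∈ B ∖ (B ∩ Y). Then x ∈ B and x ∉ Y, from which x ∈ B ∪ (B ∩ Y).

Reverse inclusion. This inclusion fails. Take B = {1}, Y = {1}; then 1 ∈ B ∪ (B ∩ Y) but 1 ∉ B ∖ (B ∩ Y).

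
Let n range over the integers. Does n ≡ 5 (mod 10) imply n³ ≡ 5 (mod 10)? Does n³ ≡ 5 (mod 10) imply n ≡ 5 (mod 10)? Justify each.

Both implications hold.

(⟹) Suppose n ≡ 5 (mod 10). Write n = 10j + 5. Then (10j + 5)³ = 1000j³ + 1500j² + 750j + 125 = 10(100j³ + 150j² + 75j + 12) + 5, so n³ ≡ 5 (mod 10).

(⟸) For the converse, argue contrapositively. If n ≢ 5 (mod 10), then n is congruent to one of 0, 1, 2, 3, 4, 6, 7, 8, 9 modulo 10, and these give n³ ≡ 0, 1, 8, 7, 4, 6, 3, 2, 9 respectively — never 5.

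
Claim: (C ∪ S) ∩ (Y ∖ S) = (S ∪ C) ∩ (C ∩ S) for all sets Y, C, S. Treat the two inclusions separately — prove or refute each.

Both inclusions fail.

Forward inclusion. This inclusion fails. Take Y = {1}, C = {1}, S = ∅; then 1 ∈ (C ∪ S) ∩ (Y ∖ S) but 1 ∉ (S ∪ C) ∩ (C ∩ S).

Reverse inclusion. This inclusion fails. Take Y = ∅, C = {1}, S = {1}; then 1 ∈ (S ∪ C) ∩ (C ∩ S) but 1 ∉ (C ∪ S) ∩ (Y ∖ S).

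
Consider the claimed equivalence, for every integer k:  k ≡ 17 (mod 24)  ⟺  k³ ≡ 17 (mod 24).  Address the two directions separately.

(→) Suppose k ≡ 17 (mod 24). Write k = 24j + 17. Then (24j + 17)³ = 13824j³ + 29376j² + 20808j + 4913 = 24(576j³ + 1224j² + 867j + 204) + 17, so k³ ≡ 17 (mod 24).

(←) Conversely, suppose k³ ≡ 17 (mod 24). The only residue r in {0, …, 23} with r³ ≡ 17 (mod 24) is r = 17, so k ≡ 17 (mod 24).

The biconditional holds.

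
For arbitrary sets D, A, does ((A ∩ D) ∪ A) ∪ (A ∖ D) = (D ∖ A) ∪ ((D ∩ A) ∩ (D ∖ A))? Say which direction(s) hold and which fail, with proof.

Forward inclusion. This inclusion fails. Take D = ∅, A = {1}; then 1 ∈ ((A ∩ D) ∪ A) ∪ (A ∖ D) but 1 ∉ (D ∖ A) ∪ ((D ∩ A) ∩ (D ∖ A)).

Reverse inclusion. This inclusion fails. Take D = {1}, A = ∅; then 1 ∈ (D ∖ A) ∪ ((D ∩ A) ∩ (D ∖ A)) but 1 ∉ ((A ∩ D) ∪ A) ∪ (A ∖ D).

Both inclusions fail.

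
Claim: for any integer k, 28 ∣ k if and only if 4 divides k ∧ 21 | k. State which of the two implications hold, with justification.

(⇒) fails; (⇐) holds.

(⇐) Suppose 4 ∣ k and 21 ∣ k. Any common multiple of 4 and 21 is a multiple of their lcm; here gcd(4, 21) = 1, so lcm(4, 21) = 4·21 = 84, so 84 ∣ k. Since 28 ∣ 84, it follows that 28 ∣ k.

(⇒) This fails: take k = 28. Certainly 28 ∣ 28, but 21 ∤ 28.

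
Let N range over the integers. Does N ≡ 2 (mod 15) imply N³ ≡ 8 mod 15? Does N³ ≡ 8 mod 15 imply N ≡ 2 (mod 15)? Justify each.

Forward direction. Suppose N ≡ 2 (mod 15). Write N = 15j + 2. Then (15j + 2)³ = 3375j³ + 1350j² + 180j + 8 = 15(225j³ + 90j² + 12j) + 8, so N³ ≡ 8 (mod 15).

Converse. Suppose N³ ≡ 8 (mod 15). The only residue r in {0, …, 14} with r³ ≡ 8 (mod 15) is r = 2, so N ≡ 2 (mod 15).

Both implications hold.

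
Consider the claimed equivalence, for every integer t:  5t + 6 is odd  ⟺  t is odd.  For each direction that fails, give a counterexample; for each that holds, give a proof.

(⇒) Suppose 5t + 6 is odd. Since 5 is odd, 5t and t have the same parity, so 5t + 6 ≡ t + 6 (mod 2). As 6 is even, 5t + 6 is odd exactly when t is odd. Thus t is odd.

(⇐) Conversely, suppose t is odd; write t = 2j + 1. Then 5t + 6 = 5·(2j + 1) + 6 = 2·5j + 11, which is odd.

Both directions hold.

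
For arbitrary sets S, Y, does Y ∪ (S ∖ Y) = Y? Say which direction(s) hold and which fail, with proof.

(⟹) This inclusion fails. Take S = {1}, Y = ∅; then 1 ∈ Y ∪ (S ∖ Y) but 1 ∉ Y.

(⟸) Let x ∈ Y. Then either x ∈ Y and x ∉ S; or x ∈ S ∩ Y. In each case x ∈ Y ∪ (S ∖ Y), so Y ⊆ Y ∪ (S ∖ Y).

Only the reverse inclusion holds.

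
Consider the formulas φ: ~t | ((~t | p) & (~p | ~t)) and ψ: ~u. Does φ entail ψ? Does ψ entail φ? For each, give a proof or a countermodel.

(⇒) fails and (⇐) fails.

(→) This fails. Under u = T, t = F, p = F, the left side is true but the right side is false.

(←) This fails. Under u = F, t = T, p = F, the left side is false but the right side is true.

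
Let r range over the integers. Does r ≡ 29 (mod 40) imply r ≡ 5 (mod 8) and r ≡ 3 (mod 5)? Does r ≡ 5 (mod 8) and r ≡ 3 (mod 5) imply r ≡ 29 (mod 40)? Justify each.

Neither implication holds.

(⇒) This fails: r = 29 gives 29 ≡ 29 (mod 40) but 29 ≡ 4 (mod 5), so the conjunction on the right does not hold.

(⇐) This fails: r = 13 satisfies both congruences on the right (13 ≡ 5 mod 8 and 13 ≡ 3 mod 5) yet 13 ≡ 13 (mod 40), not 29.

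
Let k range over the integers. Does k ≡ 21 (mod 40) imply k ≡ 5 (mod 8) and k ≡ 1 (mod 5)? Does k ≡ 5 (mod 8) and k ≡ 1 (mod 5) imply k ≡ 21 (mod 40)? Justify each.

(→) Suppose k ≡ 21 (mod 40); write k = 40j + 21. Since 8 ∣ 40, reducing mod 8 gives k ≡ 21 ≡ 5 (mod 8); since 5 ∣ 40, reducing mod 5 gives k ≡ 21 ≡ 1 (mod 5).

(←) Conversely, if k ≡ 5 (mod 8) and k ≡ 1 (mod 5), then by the Chinese remainder theorem k ≡ 21 (mod 40). This is exactly k ≡ 21 (mod 40).

The biconditional holds.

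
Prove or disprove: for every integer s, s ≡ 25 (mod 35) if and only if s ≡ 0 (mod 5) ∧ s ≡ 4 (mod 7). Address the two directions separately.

Both directions hold; the statement is true.

(⇒) Suppose s ≡ 25 (mod 35); write s = 35j + 25. Since 5 ∣ 35, reducing mod 5 gives s ≡ 25 ≡ 0 (mod 5); since 7 ∣ 35, reducing mod 7 gives s ≡ 25 ≡ 4 (mod 7).

(⇐) Conversely, if s ≡ 0 (mod 5) and s ≡ 4 (mod 7), then by the Chinese remainder theorem s ≡ 25 (mod 35). This is exactly s ≡ 25 (mod 35).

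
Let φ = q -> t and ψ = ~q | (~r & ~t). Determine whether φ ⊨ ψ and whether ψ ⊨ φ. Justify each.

Neither direction holds.

[⇒] This fails. Under t = T, q = T, r = F, the left side is true but the right side is false.

[⇐] This fails. Under t = F, q = T, r = F, the left side is false but the right side is true.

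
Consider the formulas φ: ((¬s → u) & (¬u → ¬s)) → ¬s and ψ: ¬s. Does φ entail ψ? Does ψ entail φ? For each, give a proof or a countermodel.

(→) This fails. Under s = T, u = F, the left side is true but the right side is false.

(←) Assume the antecedent. If s is true, the antecedent cannot hold. If s is false, ((¬s → u) & (¬u → ¬s)) → ¬s reduces to true regardless of the other variables. Either way ((¬s → u) & (¬u → ¬s)) → ¬s holds.

(⇒) fails; (⇐) holds.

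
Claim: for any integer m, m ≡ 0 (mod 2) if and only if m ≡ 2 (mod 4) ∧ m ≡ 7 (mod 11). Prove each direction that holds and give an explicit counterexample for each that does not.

(⟸) If m ≡ 2 (mod 4) and m ≡ 7 (mod 11), then by the Chinese remainder theorem m ≡ 18 (mod 44). Since 18 ≡ 0 (mod 2) and 2 ∣ 44, we get m ≡ 0 (mod 2).

(⟹) This fails: m = 0 gives 0 ≡ 0 (mod 2) but 0 ≡ 0 (mod 4), so the conjunction on the right does not hold.

Only the converse holds.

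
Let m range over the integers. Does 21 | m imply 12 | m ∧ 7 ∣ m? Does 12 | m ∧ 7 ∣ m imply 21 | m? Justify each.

Only the converse holds.

(⇐) Suppose 12 ∣ m and 7 ∣ m. Any common multiple of 12 and 7 is a multiple of their lcm; here gcd(12, 7) = 1, so lcm(12, 7) = 12·7 = 84, so 84 ∣ m. Since 21 ∣ 84, it follows that 21 ∣ m.

(⇒) This fails: take m = 21. Certainly 21 ∣ 21, but 12 ∤ 21.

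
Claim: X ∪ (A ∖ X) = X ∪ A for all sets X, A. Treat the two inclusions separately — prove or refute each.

The two sets are equal.

Forward inclusion. Let x ∈ X ∪ (A ∖ X). Then either x ∈ X and x ∉ A; or x ∈ A and x ∉ X; or x ∈ X ∩ A. In each case x ∈ X ∪ A, so X ∪ (A ∖ X) ⊆ X ∪ A.

Reverse inclusion. Let x ∈ X ∪ A. Then either x ∈ X and x ∉ A; or x ∈ A and x ∉ X; or x ∈ X ∩ A. In each case x ∈ X ∪ (A ∖ X), so X ∪ A ⊆ X ∪ (A ∖ X).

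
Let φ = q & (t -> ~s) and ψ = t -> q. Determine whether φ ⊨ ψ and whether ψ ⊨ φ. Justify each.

(⟹) Assume the antecedent. If q is true, t -> q reduces to true regardless of the other variables. If q is false, the antecedent cannot hold. Either way t -> q holds.

(⟸) This fails. Under q = F, s = F, t = F, the left side is false but the right side is true.

Not equivalent: only (⇒) holds.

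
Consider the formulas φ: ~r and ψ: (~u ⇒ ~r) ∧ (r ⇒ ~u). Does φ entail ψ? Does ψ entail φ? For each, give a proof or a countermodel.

(←) Assume the antecedent. If u is true, the antecedent forces (u = T, r = F), and ~r holds there. If u is false, the antecedent forces (u = F, r = F), and ~r holds there. Either way ~r holds.

(→) Assume the antecedent. If u is true, the antecedent forces (u = T, r = F), and (~u ⇒ ~r) ∧ (r ⇒ ~u) holds there. If u is false, the antecedent forces (u = F, r = F), and (~u ⇒ ~r) ∧ (r ⇒ ~u) holds there. Either way (~u ⇒ ~r) ∧ (r ⇒ ~u) holds.

The biconditional holds.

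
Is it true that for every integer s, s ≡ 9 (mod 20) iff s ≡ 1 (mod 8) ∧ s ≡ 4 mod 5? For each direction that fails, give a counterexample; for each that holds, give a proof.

Not equivalent: only (⇐) holds.

(⟸) If s ≡ 1 (mod 8) and s ≡ 4 (mod 5), then by the Chinese remainder theorem s ≡ 9 (mod 40). Since 9 ≡ 9 (mod 20) and 20 ∣ 40, we get s ≡ 9 (mod 20).

(⟹) This fails: s = 29 gives 29 ≡ 9 (mod 20) but 29 ≡ 5 (mod 8), so the conjunction on the right does not hold.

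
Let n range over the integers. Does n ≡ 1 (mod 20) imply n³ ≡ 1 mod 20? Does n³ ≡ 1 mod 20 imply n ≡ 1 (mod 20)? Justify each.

(⟹) Suppose n ≡ 1 (mod 20). Write n = 20j + 1. Then (20j + 1)³ = 8000j³ + 1200j² + 60j + 1 = 20(400j³ + 60j² + 3j) + 1, so n³ ≡ 1 (mod 20).

(⟸) Conversely, suppose n³ ≡ 1 (mod 20). The only residue r in {0, …, 19} with r³ ≡ 1 (mod 20) is r = 1, so n ≡ 1 (mod 20).

Both implications hold.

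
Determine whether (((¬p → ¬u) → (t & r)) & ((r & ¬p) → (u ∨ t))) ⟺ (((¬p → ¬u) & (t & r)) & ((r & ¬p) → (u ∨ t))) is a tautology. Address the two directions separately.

(⇒) This fails. Under r = F, u = T, t = F, p = F, the left side is true but the right side is false.

(⇐) Assume the antecedent. If u is true, the antecedent forces (r = T, u = T, t = T, p = T), and the consequent holds there. If u is false, the antecedent forces (r = T, u = F, t = T, p = F) or (r = T, u = F, t = T, p = T), and the consequent holds there. Either way the consequent holds.

The forward direction fails; the converse holds.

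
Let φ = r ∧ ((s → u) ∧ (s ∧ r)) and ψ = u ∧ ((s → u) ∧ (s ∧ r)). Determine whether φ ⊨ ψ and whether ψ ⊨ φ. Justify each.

(⟹) Assume the antecedent. If s is true, the antecedent forces (s = T, u = T, r = T), and u ∧ ((s → u) ∧ (s ∧ r)) holds there. If s is false, the antecedent cannot hold. Either way u ∧ ((s → u) ∧ (s ∧ r)) holds.

(⟸) Assume the antecedent. If s is true, the antecedent forces (s = T, u = T, r = T), and r ∧ ((s → u) ∧ (s ∧ r)) holds there. If s is false, the antecedent cannot hold. Either way r ∧ ((s → u) ∧ (s ∧ r)) holds.

Both directions hold.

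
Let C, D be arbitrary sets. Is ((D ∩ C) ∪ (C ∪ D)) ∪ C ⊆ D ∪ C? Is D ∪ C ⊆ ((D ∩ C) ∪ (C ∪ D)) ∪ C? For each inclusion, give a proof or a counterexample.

(⊆) Let x ∈ ((D ∩ C) ∪ (C ∪ D)) ∪ C. Then either x ∈ C and x ∉ D; or x ∈ D and x ∉ C; or x ∈ C ∩ D. In each case x ∈ D ∪ C, so ((D ∩ C) ∪ (C ∪ D)) ∪ C ⊆ D ∪ C.

(⊇) Let x ∈ D ∪ C. Then either x ∈ C and x ∉ D; or x ∈ D and x ∉ C; or x ∈ C ∩ D. In each case x ∈ ((D ∩ C) ∪ (C ∪ D)) ∪ C, so D ∪ C ⊆ ((D ∩ C) ∪ (C ∪ D)) ∪ C.

Both inclusions hold; the sets are equal.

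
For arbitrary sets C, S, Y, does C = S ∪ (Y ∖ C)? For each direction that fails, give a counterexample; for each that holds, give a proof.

(⊆) fails and (⊇) fails.

Forward inclusion. This inclusion fails. Take C = {1}, S = ∅, Y = ∅; then 1 ∈ C but 1 ∉ S ∪ (Y ∖ C).

Reverse inclusion. This inclusion fails. Take C = ∅, S = {1}, Y = ∅; then 1 ∈ S ∪ (Y ∖ C) but 1 ∉ C.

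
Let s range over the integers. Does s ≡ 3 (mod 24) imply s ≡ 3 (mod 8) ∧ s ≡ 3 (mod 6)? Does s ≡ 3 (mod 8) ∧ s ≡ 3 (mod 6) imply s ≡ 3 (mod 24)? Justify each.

Both directions hold; the statement is true.

(⇒) Suppose s ≡ 3 (mod 24); write s = 24j + 3. Since 8 ∣ 24, reducing mod 8 gives s ≡ 3 (mod 8); since 6 ∣ 24, reducing mod 6 gives s ≡ 3 (mod 6).

(⇐) Conversely, if s ≡ 3 (mod 8) and s ≡ 3 (mod 6), then by the Chinese remainder theorem s ≡ 3 (mod 24). This is exactly s ≡ 3 (mod 24).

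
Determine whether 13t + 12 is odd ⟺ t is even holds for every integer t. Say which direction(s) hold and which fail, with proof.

Both directions fail.

(→) This fails: t = 1 gives 13t + 12 = 25, which is odd, but 1 is odd, not even.

(←) This also fails: t = 2 is even, but 13t + 12 = 38 is even, not odd.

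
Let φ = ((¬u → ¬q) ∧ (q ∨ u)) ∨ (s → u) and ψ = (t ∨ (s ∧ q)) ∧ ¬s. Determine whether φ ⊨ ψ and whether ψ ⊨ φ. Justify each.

The forward direction fails; the converse holds.

[⇐] Assume the antecedent. If u is true, the consequent reduces to true regardless of the other variables. If u is false, the antecedent forces (t = T, u = F, s = F, q = F) or (t = T, u = F, s = F, q = T), and the consequent holds there. Either way the consequent holds.

[⇒] This fails. Under t = F, u = F, s = F, q = F, the left side is true but the right side is false.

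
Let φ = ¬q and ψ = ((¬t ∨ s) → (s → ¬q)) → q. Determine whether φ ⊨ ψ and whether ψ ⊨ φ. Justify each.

[⇒] This fails. Under s = F, t = F, q = F, the left side is true but the right side is false.

[⇐] This fails. Under s = F, t = F, q = T, the left side is false but the right side is true.

(⇒) fails and (⇐) fails.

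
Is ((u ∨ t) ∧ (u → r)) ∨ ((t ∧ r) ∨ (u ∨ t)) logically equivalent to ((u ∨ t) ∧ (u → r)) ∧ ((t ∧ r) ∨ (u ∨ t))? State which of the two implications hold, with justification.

Only the converse holds.

(⟸) Assume the antecedent. If u is true, the consequent reduces to true regardless of the other variables. If u is false, the antecedent forces (u = F, t = T, r = F) or (u = F, t = T, r = T), and the consequent holds there. Either way the consequent holds.

(⟹) This fails. Under u = T, t = F, r = F, the left side is true but the right side is false.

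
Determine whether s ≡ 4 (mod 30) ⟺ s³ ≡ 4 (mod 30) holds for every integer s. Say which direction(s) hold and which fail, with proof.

Both directions hold.

(⇒) Suppose s ≡ 4 (mod 30). Write s = 30j + 4. Then (30j + 4)³ = 27000j³ + 10800j² + 1440j + 64 = 30(900j³ + 360j² + 48j + 2) + 4, so s³ ≡ 4 (mod 30).

(⇐) Conversely, suppose s³ ≡ 4 (mod 30). The only residue r in {0, …, 29} with r³ ≡ 4 (mod 30) is r = 4, so s ≡ 4 (mod 30).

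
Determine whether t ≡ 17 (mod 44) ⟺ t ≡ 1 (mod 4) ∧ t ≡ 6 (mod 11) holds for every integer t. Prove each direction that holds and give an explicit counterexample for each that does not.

Both implications hold.

(⇒) Suppose t ≡ 17 (mod 44); write t = 44j + 17. Since 4 ∣ 44, reducing mod 4 gives t ≡ 17 ≡ 1 (mod 4); since 11 ∣ 44, reducing mod 11 gives t ≡ 17 ≡ 6 (mod 11).

(⇐) Conversely, if t ≡ 1 (mod 4) and t ≡ 6 (mod 11), then by the Chinese remainder theorem t ≡ 17 (mod 44). This is exactly t ≡ 17 (mod 44).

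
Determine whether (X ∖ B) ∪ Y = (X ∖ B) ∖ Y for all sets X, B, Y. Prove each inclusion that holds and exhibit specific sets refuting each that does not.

Reverse inclusion. Let x ∈ (X ∖ B) ∖ Y. Then x ∈ X and x ∉ B, Y, from which x ∈ (X ∖ B) ∪ Y.

Forward inclusion. This inclusion fails. Take X = ∅, B = ∅, Y = {1}; then 1 ∈ (X ∖ B) ∪ Y but 1 ∉ (X ∖ B) ∖ Y.

Only the reverse inclusion holds.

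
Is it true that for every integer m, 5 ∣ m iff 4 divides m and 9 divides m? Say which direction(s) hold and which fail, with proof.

(→) This fails: take m = 5. Certainly 5 ∣ 5, but 4 ∤ 5.

(←) This fails: take m = 36. Both 4 ∣ 36 and 9 ∣ 36, yet 36 is not a multiple of 5 (since 36 = 7·5 + 1), so 5 ∤ 36.

Neither implication holds.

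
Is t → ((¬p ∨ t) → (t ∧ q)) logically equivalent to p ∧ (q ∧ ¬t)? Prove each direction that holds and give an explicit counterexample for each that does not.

Only the converse holds.

[⇐] Assume the antecedent. If q is true, t → ((¬p ∨ t) → (t ∧ q)) reduces to true regardless of the other variables. If q is false, the antecedent cannot hold. Either way t → ((¬p ∨ t) → (t ∧ q)) holds.

[⇒] This fails. Under q = F, t = F, p = F, the left side is true but the right side is false.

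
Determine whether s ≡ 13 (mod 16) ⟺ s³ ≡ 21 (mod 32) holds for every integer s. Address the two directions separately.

Not equivalent: only (⇐) holds.

Forward direction. This fails: take s = 29. Then 29 ≡ 13 (mod 16), but 29³ = 24389 ≡ 5 (mod 32), not 21.

Converse. The residues r modulo 32 with r³ ≡ 21 (mod 32) are exactly {13}, and each is ≡ 13 (mod 16).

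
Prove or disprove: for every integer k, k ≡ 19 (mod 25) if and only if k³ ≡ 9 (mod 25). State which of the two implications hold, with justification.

Both directions hold; the statement is true.

(⇒) Suppose k ≡ 19 (mod 25). Write k = 25j + 19. Then (25j + 19)³ = 15625j³ + 35625j² + 27075j + 6859 = 25(625j³ + 1425j² + 1083j + 274) + 9, so k³ ≡ 9 (mod 25).

(⇐) Conversely, suppose k³ ≡ 9 (mod 25). The only residue r in {0, …, 24} with r³ ≡ 9 (mod 25) is r = 19, so k ≡ 19 (mod 25).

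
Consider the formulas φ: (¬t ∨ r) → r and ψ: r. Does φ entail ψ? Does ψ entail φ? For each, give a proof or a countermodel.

(⟹) This fails. Under r = F, t = T, the left side is true but the right side is false.

(⟸) Assume the antecedent. If r is true, (¬t ∨ r) → r reduces to true regardless of the other variables. If r is false, the antecedent cannot hold. Either way (¬t ∨ r) → r holds.

(⇒) fails; (⇐) holds.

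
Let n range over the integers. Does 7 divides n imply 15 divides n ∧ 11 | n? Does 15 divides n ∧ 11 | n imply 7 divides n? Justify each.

(→) This fails: take n = 7. Certainly 7 ∣ 7, but 15 ∤ 7.

(←) This fails: take n = 165. Both 15 ∣ 165 and 11 ∣ 165, yet 165 is not a multiple of 7 (since 165 = 23·7 + 4), so 7 ∤ 165.

Both directions fail.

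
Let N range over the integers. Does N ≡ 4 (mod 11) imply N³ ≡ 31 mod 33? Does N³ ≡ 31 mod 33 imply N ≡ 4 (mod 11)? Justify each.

(⇒) fails; (⇐) holds.

(⟹) This fails: take N = 15. Then 15 ≡ 4 (mod 11), but 15³ = 3375 ≡ 9 (mod 33), not 31.

(⟸) Conversely, the residues r modulo 33 with r³ ≡ 31 (mod 33) are exactly {4}, and each is ≡ 4 (mod 11).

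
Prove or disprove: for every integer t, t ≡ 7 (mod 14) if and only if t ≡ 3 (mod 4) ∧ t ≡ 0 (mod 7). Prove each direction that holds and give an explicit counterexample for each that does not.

[⇒] This fails: t = 21 gives 21 ≡ 7 (mod 14) but 21 ≡ 1 (mod 4), so the conjunction on the right does not hold.

[⇐] Conversely, if t ≡ 3 (mod 4) and t ≡ 0 (mod 7), then by the Chinese remainder theorem t ≡ 7 (mod 28). Since 7 ≡ 7 (mod 14) and 14 ∣ 28, we get t ≡ 7 (mod 14).

(⇒) fails; (⇐) holds.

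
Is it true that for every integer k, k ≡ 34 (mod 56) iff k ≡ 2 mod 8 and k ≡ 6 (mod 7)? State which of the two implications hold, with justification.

(⇒) Suppose k ≡ 34 (mod 56); write k = 56j + 34. Since 8 ∣ 56, reducing mod 8 gives k ≡ 34 ≡ 2 (mod 8); since 7 ∣ 56, reducing mod 7 gives k ≡ 34 ≡ 6 (mod 7).

(⇐) Conversely, if k ≡ 2 (mod 8) and k ≡ 6 (mod 7), then by the Chinese remainder theorem k ≡ 34 (mod 56). This is exactly k ≡ 34 (mod 56).

Both directions hold; the statement is true.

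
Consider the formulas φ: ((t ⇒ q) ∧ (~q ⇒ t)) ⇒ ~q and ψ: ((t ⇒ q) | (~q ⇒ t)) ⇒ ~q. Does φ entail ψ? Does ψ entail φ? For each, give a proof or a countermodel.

(⇒) Assume the antecedent. If t is true, the antecedent forces (t = T, q = F), and ((t ⇒ q) | (~q ⇒ t)) ⇒ ~q holds there. If t is false, the antecedent forces (t = F, q = F), and ((t ⇒ q) | (~q ⇒ t)) ⇒ ~q holds there. Either way ((t ⇒ q) | (~q ⇒ t)) ⇒ ~q holds.

(⇐) Assume the antecedent. If t is true, the antecedent forces (t = T, q = F), and ((t ⇒ q) ∧ (~q ⇒ t)) ⇒ ~q holds there. If t is false, the antecedent forces (t = F, q = F), and ((t ⇒ q) ∧ (~q ⇒ t)) ⇒ ~q holds there. Either way ((t ⇒ q) ∧ (~q ⇒ t)) ⇒ ~q holds.

Equivalent; both directions hold.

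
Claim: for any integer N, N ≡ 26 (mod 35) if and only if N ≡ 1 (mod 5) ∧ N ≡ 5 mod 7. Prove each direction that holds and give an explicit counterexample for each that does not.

Both directions hold; the statement is true.

[⇒] Suppose N ≡ 26 (mod 35); write N = 35j + 26. Since 5 ∣ 35, reducing mod 5 gives N ≡ 26 ≡ 1 (mod 5); since 7 ∣ 35, reducing mod 7 gives N ≡ 26 ≡ 5 (mod 7).

[⇐] Conversely, if N ≡ 1 (mod 5) and N ≡ 5 (mod 7), then by the Chinese remainder theorem N ≡ 26 (mod 35). This is exactly N ≡ 26 (mod 35).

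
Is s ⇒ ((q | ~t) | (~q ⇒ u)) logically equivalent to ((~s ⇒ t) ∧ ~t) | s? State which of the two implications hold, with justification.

(→) This fails. Under t = F, q = F, u = F, s = F, the left side is true but the right side is false.

(←) This fails. Under t = T, q = F, u = F, s = T, the left side is false but the right side is true.

Neither direction holds.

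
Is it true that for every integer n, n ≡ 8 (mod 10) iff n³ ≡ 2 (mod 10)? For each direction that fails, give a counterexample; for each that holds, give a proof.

Both directions hold.

(⇒) Suppose n ≡ 8 (mod 10). Write n = 10j + 8. Then (10j + 8)³ = 1000j³ + 2400j² + 1920j + 512 = 10(100j³ + 240j² + 192j + 51) + 2, so n³ ≡ 2 (mod 10).

(⇐) Conversely, suppose n³ ≡ 2 (mod 10). The only residue r in {0, …, 9} with r³ ≡ 2 (mod 10) is r = 8, so n ≡ 8 (mod 10).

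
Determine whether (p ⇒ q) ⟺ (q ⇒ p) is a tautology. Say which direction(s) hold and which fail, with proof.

Forward direction. This fails. Under p = F, q = T, the left side is true but the right side is false.

Converse. This fails. Under p = T, q = F, the left side is false but the right side is true.

Neither implication holds.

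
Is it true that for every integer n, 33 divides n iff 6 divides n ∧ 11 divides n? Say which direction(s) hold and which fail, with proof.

Not equivalent: only (⇐) holds.

(⇒) This fails: take n = 33. Certainly 33 ∣ 33, but 6 ∤ 33.

(⇐) Suppose 6 ∣ n and 11 ∣ n. Any common multiple of 6 and 11 is a multiple of their lcm; here gcd(6, 11) = 1, so lcm(6, 11) = 6·11 = 66, so 66 ∣ n. Since 33 ∣ 66, it follows that 33 ∣ n.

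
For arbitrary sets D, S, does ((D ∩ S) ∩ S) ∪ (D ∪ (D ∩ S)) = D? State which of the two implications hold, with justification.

(⊇) Let x ∈ D. Then either x ∈ D and x ∉ S; or x ∈ D ∩ S. In each case x ∈ ((D ∩ S) ∩ S) ∪ (D ∪ (D ∩ S)), so D ⊆ ((D ∩ S) ∩ S) ∪ (D ∪ (D ∩ S)).

(⊆) Let x ∈ ((D ∩ S) ∩ S) ∪ (D ∪ (D ∩ S)). Then either x ∈ D and x ∉ S; or x ∈ D ∩ S. In each case x ∈ D, so ((D ∩ S) ∩ S) ∪ (D ∪ (D ∩ S)) ⊆ D.

Both inclusions hold; the sets are equal.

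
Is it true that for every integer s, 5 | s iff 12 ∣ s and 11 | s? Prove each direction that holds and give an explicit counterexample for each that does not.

Both directions fail.

(⟹) This fails: take s = 5. Certainly 5 ∣ 5, but 12 ∤ 5.

(⟸) This fails: take s = 132. Both 12 ∣ 132 and 11 ∣ 132, yet 132 is not a multiple of 5 (since 132 = 26·5 + 2), so 5 ∤ 132.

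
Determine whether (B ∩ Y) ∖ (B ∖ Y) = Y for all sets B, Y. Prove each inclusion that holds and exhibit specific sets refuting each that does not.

Forward inclusion. Let x ∈ (B ∩ Y) ∖ (B ∖ Y). Then x ∈ B ∩ Y, from which x ∈ Y.

Reverse inclusion. This inclusion fails. Take B = ∅, Y = {1}; then 1 ∈ Y but 1 ∉ (B ∩ Y) ∖ (B ∖ Y).

(⊆) holds; (⊇) fails.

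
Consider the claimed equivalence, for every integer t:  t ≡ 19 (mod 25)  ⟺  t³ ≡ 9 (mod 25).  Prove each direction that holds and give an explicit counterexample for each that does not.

Forward direction. Suppose t ≡ 19 (mod 25). Write t = 25j + 19. Then (25j + 19)³ = 15625j³ + 35625j² + 27075j + 6859 = 25(625j³ + 1425j² + 1083j + 274) + 9, so t³ ≡ 9 (mod 25).

Converse. Suppose t³ ≡ 9 (mod 25). The only residue r in {0, …, 24} with r³ ≡ 9 (mod 25) is r = 19, so t ≡ 19 (mod 25).

Both implications hold.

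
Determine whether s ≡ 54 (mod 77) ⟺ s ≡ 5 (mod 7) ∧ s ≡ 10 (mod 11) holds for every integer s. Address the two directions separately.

Both directions hold; the statement is true.

(⟸) If s ≡ 5 (mod 7) and s ≡ 10 (mod 11), then by the Chinese remainder theorem s ≡ 54 (mod 77). This is exactly s ≡ 54 (mod 77).

(⟹) Suppose s ≡ 54 (mod 77); write s = 77j + 54. Since 7 ∣ 77, reducing mod 7 gives s ≡ 54 ≡ 5 (mod 7); since 11 ∣ 77, reducing mod 11 gives s ≡ 54 ≡ 10 (mod 11).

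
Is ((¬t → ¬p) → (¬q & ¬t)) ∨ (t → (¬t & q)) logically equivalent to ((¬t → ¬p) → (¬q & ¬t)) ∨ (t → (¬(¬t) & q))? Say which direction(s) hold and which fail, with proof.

(⇒) holds; (⇐) fails.

(⟹) Assume the antecedent. If q is true, the consequent reduces to true regardless of the other variables. If q is false, the antecedent forces (q = F, p = F, t = F) or (q = F, p = T, t = F), and the consequent holds there. Either way the consequent holds.

(⟸) This fails. Under q = T, p = F, t = T, the left side is false but the right side is true.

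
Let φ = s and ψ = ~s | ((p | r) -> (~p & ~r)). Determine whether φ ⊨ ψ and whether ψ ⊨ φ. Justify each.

(⇒) This fails. Under p = T, r = F, s = T, the left side is true but the right side is false.

(⇐) This fails. Under p = F, r = F, s = F, the left side is false but the right side is true.

Neither implication holds.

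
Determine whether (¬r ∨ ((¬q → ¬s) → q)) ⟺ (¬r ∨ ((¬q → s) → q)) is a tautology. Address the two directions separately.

(⇒) fails and (⇐) fails.

(⇒) This fails. Under q = F, s = T, r = T, the left side is true but the right side is false.

(⇐) This fails. Under q = F, s = F, r = T, the left side is false but the right side is true.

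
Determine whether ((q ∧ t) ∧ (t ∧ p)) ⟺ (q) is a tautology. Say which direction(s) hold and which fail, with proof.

(⇒) holds; (⇐) fails.

Forward direction. Assume the antecedent. If t is true, the antecedent forces (t = T, p = T, q = T), and q holds there. If t is false, the antecedent cannot hold. Either way q holds.

Converse. This fails. Under t = F, p = F, q = T, the left side is false but the right side is true.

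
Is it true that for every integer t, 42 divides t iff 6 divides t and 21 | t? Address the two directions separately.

Both implications hold.

[⇒] If 42 ∣ t, write t = 42q. Since 42 = 7·6, t = 6·(7q), so 6 ∣ t; and since 42 = 2·21, t = 21·(2q), so 21 ∣ t.

[⇐] Suppose 6 ∣ t and 21 ∣ t. Any common multiple of 6 and 21 is a multiple of their lcm; here lcm(6, 21) = 6·21/gcd(6, 21) = 126/3 = 42, so 42 ∣ t.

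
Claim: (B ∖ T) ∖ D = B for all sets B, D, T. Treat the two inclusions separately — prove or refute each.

Forward inclusion. Let x ∈ (B ∖ T) ∖ D. Then x ∈ B and x ∉ D, T, from which x ∈ B.

Reverse inclusion. This inclusion fails. Take B = {1}, D = {1}, T = ∅; then 1 ∈ B but 1 ∉ (B ∖ T) ∖ D.

The sets are not equal: only the forward inclusion holds.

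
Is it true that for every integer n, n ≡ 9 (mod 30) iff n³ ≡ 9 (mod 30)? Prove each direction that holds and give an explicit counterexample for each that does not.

The biconditional holds.

(→) Suppose n ≡ 9 (mod 30). Write n = 30j + 9. Then (30j + 9)³ = 27000j³ + 24300j² + 7290j + 729 = 30(900j³ + 810j² + 243j + 24) + 9, so n³ ≡ 9 (mod 30).

(←) Conversely, suppose n³ ≡ 9 (mod 30). The only residue r in {0, …, 29} with r³ ≡ 9 (mod 30) is r = 9, so n ≡ 9 (mod 30).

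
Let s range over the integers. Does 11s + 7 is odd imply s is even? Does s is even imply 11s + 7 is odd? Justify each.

[⇒] Suppose 11s + 7 is odd. Since 11 is odd, 11s and s have the same parity, so 11s + 7 ≡ s + 7 (mod 2). As 7 is odd, 11s + 7 is odd exactly when s is even. Thus s is even.

[⇐] Conversely, suppose s is even; write s = 2j. Then 11s + 7 = 11·(2j) + 7 = 2·11j + 7, which is odd.

Equivalent; both directions hold.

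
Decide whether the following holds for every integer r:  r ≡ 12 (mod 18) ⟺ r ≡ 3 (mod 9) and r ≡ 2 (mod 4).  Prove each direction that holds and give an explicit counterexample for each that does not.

[⇐] If r ≡ 3 (mod 9) and r ≡ 2 (mod 4), then by the Chinese remainder theorem r ≡ 30 (mod 36). Since 30 ≡ 12 (mod 18) and 18 ∣ 36, we get r ≡ 12 (mod 18).

[⇒] This fails: r = 12 gives 12 ≡ 12 (mod 18) but 12 ≡ 0 (mod 4), so the conjunction on the right does not hold.

Only the converse holds.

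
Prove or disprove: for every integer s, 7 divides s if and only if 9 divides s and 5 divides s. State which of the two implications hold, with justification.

Neither implication holds.

(→) This fails: take s = 7. Certainly 7 ∣ 7, but 9 ∤ 7.

(←) This fails: take s = 45. Both 9 ∣ 45 and 5 ∣ 45, yet 45 is not a multiple of 7 (since 45 = 6·7 + 3), so 7 ∤ 45.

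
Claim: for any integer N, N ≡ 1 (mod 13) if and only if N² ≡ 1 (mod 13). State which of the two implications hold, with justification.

Only the forward implication holds.

(→) Suppose N ≡ 1 (mod 13). Write N = 13j + 1. Then (13j + 1)² = 169j² + 26j + 1 = 13(13j² + 2j) + 1, so N² ≡ 1 (mod 13).

(←) This fails: take N = 12. Then 12² = 144 ≡ 1 (mod 13), yet 12 ≡ 12 (mod 13), not 1.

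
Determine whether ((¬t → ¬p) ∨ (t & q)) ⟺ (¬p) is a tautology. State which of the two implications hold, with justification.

(→) This fails. Under t = T, q = F, p = T, the left side is true but the right side is false.

(←) Assume the antecedent. If t is true, (¬t → ¬p) ∨ (t & q) reduces to true regardless of the other variables. If t is false, the antecedent forces (t = F, q = F, p = F) or (t = F, q = T, p = F), and (¬t → ¬p) ∨ (t & q) holds there. Either way (¬t → ¬p) ∨ (t & q) holds.

Only the reverse direction holds.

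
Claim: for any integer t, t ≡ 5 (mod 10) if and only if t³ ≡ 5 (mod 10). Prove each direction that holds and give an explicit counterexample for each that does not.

The biconditional holds.

(⇒) Suppose t ≡ 5 (mod 10). Write t = 10j + 5. Then (10j + 5)³ = 1000j³ + 1500j² + 750j + 125 = 10(100j³ + 150j² + 75j + 12) + 5, so t³ ≡ 5 (mod 10).

(⇐) Conversely, suppose t³ ≡ 5 (mod 10). The only residue r in {0, …, 9} with r³ ≡ 5 (mod 10) is r = 5, so t ≡ 5 (mod 10).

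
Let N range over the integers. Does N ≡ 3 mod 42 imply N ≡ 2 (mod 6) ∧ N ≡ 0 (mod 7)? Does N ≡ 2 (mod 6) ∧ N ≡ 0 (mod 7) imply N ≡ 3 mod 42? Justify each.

(→) This fails: N = 3 gives 3 ≡ 3 (mod 42) but 3 ≡ 3 (mod 6), so the conjunction on the right does not hold.

(←) This fails: N = 14 satisfies both congruences on the right (14 ≡ 2 mod 6 and 14 ≡ 0 mod 7) yet 14 ≡ 14 (mod 42), not 3.

(⇒) fails and (⇐) fails.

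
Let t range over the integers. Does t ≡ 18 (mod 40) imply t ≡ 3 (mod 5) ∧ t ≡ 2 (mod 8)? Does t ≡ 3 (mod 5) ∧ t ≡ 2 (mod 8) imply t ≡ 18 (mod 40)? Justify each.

(→) Suppose t ≡ 18 (mod 40); write t = 40j + 18. Since 5 ∣ 40, reducing mod 5 gives t ≡ 18 ≡ 3 (mod 5); since 8 ∣ 40, reducing mod 8 gives t ≡ 18 ≡ 2 (mod 8).

(←) Conversely, if t ≡ 3 (mod 5) and t ≡ 2 (mod 8), then by the Chinese remainder theorem t ≡ 18 (mod 40). This is exactly t ≡ 18 (mod 40).

Both directions hold.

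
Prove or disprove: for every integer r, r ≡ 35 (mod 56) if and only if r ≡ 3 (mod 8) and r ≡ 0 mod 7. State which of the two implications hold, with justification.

The biconditional holds.

(⟹) Suppose r ≡ 35 (mod 56); write r = 56j + 35. Since 8 ∣ 56, reducing mod 8 gives r ≡ 35 ≡ 3 (mod 8); since 7 ∣ 56, reducing mod 7 gives r ≡ 35 ≡ 0 (mod 7).

(⟸) Conversely, if r ≡ 3 (mod 8) and r ≡ 0 (mod 7), then by the Chinese remainder theorem r ≡ 35 (mod 56). This is exactly r ≡ 35 (mod 56).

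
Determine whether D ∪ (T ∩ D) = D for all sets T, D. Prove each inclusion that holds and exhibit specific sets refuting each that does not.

(⟹) Let x ∈ D ∪ (T ∩ D). Then either x ∈ D and x ∉ T; or x ∈ T ∩ D. In each case x ∈ D, so D ∪ (T ∩ D) ⊆ D.

(⟸) Let x ∈ D. Then either x ∈ D and x ∉ T; or x ∈ T ∩ D. In each case x ∈ D ∪ (T ∩ D), so D ⊆ D ∪ (T ∩ D).

Both inclusions hold.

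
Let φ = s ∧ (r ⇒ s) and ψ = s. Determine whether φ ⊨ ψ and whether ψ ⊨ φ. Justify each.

(←) Assume the antecedent. If r is true, the antecedent forces (r = T, s = T), and s ∧ (r ⇒ s) holds there. If r is false, the antecedent forces (r = F, s = T), and s ∧ (r ⇒ s) holds there. Either way s ∧ (r ⇒ s) holds.

(→) Assume the antecedent. If r is true, the antecedent forces (r = T, s = T), and s holds there. If r is false, the antecedent forces (r = F, s = T), and s holds there. Either way s holds.

Equivalent; both directions hold.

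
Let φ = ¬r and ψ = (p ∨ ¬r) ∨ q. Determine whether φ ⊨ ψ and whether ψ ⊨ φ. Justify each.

[⇒] Assume the antecedent. If r is true, the antecedent cannot hold. If r is false, (p ∨ ¬r) ∨ q reduces to true regardless of the other variables. Either way (p ∨ ¬r) ∨ q holds.

[⇐] This fails. Under r = T, q = T, p = F, the left side is false but the right side is true.

Not equivalent: only (⇒) holds.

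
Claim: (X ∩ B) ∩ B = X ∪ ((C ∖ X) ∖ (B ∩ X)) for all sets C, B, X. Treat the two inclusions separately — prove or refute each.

(⊆) holds; (⊇) fails.

(⟹) Let x ∈ (X ∩ B) ∩ B. Then either x ∈ B ∩ X and x ∉ C; or x ∈ C ∩ B ∩ X. In each case x ∈ X ∪ ((C ∖ X) ∖ (B ∩ X)), so (X ∩ B) ∩ B ⊆ X ∪ ((C ∖ X) ∖ (B ∩ X)).

(⟸) This inclusion fails. Take C = {1}, B = ∅, X = ∅; then 1 ∈ X ∪ ((C ∖ X) ∖ (B ∩ X)) but 1 ∉ (X ∩ B) ∩ B.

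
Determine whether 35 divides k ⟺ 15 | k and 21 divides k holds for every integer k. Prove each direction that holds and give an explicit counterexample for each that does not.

Only the reverse direction holds.

(⇒) This fails: take k = 35. Certainly 35 ∣ 35, but 15 ∤ 35.

(⇐) Suppose 15 ∣ k and 21 ∣ k. Any common multiple of 15 and 21 is a multiple of their lcm; here lcm(15, 21) = 15·21/gcd(15, 21) = 315/3 = 105, so 105 ∣ k. Since 35 ∣ 105, it follows that 35 ∣ k.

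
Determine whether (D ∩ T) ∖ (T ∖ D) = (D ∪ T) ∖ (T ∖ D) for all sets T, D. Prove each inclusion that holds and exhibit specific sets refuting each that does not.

(⟸) This inclusion fails. Take T = ∅, D = {1}; then 1 ∈ (D ∪ T) ∖ (T ∖ D) but 1 ∉ (D ∩ T) ∖ (T ∖ D).

(⟹) Let x ∈ (D ∩ T) ∖ (T ∖ D). Then x ∈ T ∩ D, from which x ∈ (D ∪ T) ∖ (T ∖ D).

The sets are not equal: only the forward inclusion holds.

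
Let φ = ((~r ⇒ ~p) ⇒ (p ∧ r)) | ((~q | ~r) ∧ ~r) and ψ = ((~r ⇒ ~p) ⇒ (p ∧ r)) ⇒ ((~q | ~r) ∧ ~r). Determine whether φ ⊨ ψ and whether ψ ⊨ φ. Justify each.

Neither direction holds.

Forward direction. This fails. Under r = T, q = F, p = T, the left side is true but the right side is false.

Converse. This fails. Under r = T, q = F, p = F, the left side is false but the right side is true.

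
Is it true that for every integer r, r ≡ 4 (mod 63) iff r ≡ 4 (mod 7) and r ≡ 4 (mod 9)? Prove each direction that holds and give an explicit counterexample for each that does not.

The biconditional holds.

(⇒) Suppose r ≡ 4 (mod 63); write r = 63j + 4. Since 7 ∣ 63, reducing mod 7 gives r ≡ 4 (mod 7); since 9 ∣ 63, reducing mod 9 gives r ≡ 4 (mod 9).

(⇐) Conversely, if r ≡ 4 (mod 7) and r ≡ 4 (mod 9), then by the Chinese remainder theorem r ≡ 4 (mod 63). This is exactly r ≡ 4 (mod 63).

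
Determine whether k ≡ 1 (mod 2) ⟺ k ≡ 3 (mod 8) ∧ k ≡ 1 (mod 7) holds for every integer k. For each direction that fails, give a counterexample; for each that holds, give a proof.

Not equivalent: only (⇐) holds.

(⟸) If k ≡ 3 (mod 8) and k ≡ 1 (mod 7), then by the Chinese remainder theorem k ≡ 43 (mod 56). Since 43 ≡ 1 (mod 2) and 2 ∣ 56, we get k ≡ 1 (mod 2).

(⟹) This fails: k = 1 gives 1 ≡ 1 (mod 2) but 1 ≡ 1 (mod 8), so the conjunction on the right does not hold.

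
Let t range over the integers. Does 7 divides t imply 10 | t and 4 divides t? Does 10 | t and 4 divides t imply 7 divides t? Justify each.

Both directions fail.

[⇒] This fails: take t = 7. Certainly 7 ∣ 7, but 10 ∤ 7.

[⇐] This fails: take t = 20. Both 10 ∣ 20 and 4 ∣ 20, yet 20 is not a multiple of 7 (since 20 = 2·7 + 6), so 7 ∤ 20.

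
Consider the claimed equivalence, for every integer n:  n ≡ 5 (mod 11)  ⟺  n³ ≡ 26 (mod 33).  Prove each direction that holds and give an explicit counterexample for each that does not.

Not equivalent: only (⇐) holds.

Forward direction. This fails: take n = 16. Then 16 ≡ 5 (mod 11), but 16³ = 4096 ≡ 4 (mod 33), not 26.

Converse. The residues r modulo 33 with r³ ≡ 26 (mod 33) are exactly {5}, and each is ≡ 5 (mod 11).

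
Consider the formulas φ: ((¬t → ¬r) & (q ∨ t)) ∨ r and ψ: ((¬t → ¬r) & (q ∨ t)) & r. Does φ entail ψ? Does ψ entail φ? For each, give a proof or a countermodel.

(⇒) fails; (⇐) holds.

[⇒] This fails. Under r = T, t = F, q = F, the left side is true but the right side is false.

[⇐] Assume the antecedent. If r is true, ((¬t → ¬r) & (q ∨ t)) ∨ r reduces to true regardless of the other variables. If r is false, the antecedent cannot hold. Either way ((¬t → ¬r) & (q ∨ t)) ∨ r holds.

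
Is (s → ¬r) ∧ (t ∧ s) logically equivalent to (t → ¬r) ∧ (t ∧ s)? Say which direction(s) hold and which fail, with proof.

Forward direction. Assume the antecedent. If r is true, the antecedent cannot hold. If r is false, the antecedent forces (r = F, t = T, s = T), and (t → ¬r) ∧ (t ∧ s) holds there. Either way (t → ¬r) ∧ (t ∧ s) holds.

Converse. Assume the antecedent. If r is true, the antecedent cannot hold. If r is false, the antecedent forces (r = F, t = T, s = T), and (s → ¬r) ∧ (t ∧ s) holds there. Either way (s → ¬r) ∧ (t ∧ s) holds.

Both directions hold; the statement is true.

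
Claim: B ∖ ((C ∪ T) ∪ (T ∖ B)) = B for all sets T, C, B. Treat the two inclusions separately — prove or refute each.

Reverse inclusion. This inclusion fails. Take T = {1}, C = ∅, B = {1}; then 1 ∈ B but 1 ∉ B ∖ ((C ∪ T) ∪ (T ∖ B)).

Forward inclusion. Let x ∈ B ∖ ((C ∪ T) ∪ (T ∖ B)). Then x ∈ B and x ∉ T, C, from which x ∈ B.

Only the forward inclusion holds.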